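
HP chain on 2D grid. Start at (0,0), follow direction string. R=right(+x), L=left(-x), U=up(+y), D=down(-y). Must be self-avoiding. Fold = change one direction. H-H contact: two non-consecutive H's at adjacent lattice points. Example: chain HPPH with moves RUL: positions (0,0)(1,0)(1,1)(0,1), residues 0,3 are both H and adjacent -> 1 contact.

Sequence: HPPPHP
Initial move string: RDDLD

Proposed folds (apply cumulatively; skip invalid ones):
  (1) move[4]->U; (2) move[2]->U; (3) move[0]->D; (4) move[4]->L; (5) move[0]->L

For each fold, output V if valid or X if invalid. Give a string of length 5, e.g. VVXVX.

Answer: VXVVV

Derivation:
Initial: RDDLD -> [(0, 0), (1, 0), (1, -1), (1, -2), (0, -2), (0, -3)]
Fold 1: move[4]->U => RDDLU VALID
Fold 2: move[2]->U => RDULU INVALID (collision), skipped
Fold 3: move[0]->D => DDDLU VALID
Fold 4: move[4]->L => DDDLL VALID
Fold 5: move[0]->L => LDDLL VALID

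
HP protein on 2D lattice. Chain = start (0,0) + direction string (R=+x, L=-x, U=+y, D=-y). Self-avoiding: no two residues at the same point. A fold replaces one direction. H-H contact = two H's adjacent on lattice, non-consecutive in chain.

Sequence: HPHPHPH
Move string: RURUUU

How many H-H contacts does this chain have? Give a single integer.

Positions: [(0, 0), (1, 0), (1, 1), (2, 1), (2, 2), (2, 3), (2, 4)]
No H-H contacts found.

Answer: 0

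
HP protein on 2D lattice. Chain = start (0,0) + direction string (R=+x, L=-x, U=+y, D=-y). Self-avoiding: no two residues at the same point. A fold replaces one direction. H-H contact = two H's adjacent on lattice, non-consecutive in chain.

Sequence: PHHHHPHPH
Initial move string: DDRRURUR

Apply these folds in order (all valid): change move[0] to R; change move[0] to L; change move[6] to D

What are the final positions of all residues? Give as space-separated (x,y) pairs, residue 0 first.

Initial moves: DDRRURUR
Fold: move[0]->R => RDRRURUR (positions: [(0, 0), (1, 0), (1, -1), (2, -1), (3, -1), (3, 0), (4, 0), (4, 1), (5, 1)])
Fold: move[0]->L => LDRRURUR (positions: [(0, 0), (-1, 0), (-1, -1), (0, -1), (1, -1), (1, 0), (2, 0), (2, 1), (3, 1)])
Fold: move[6]->D => LDRRURDR (positions: [(0, 0), (-1, 0), (-1, -1), (0, -1), (1, -1), (1, 0), (2, 0), (2, -1), (3, -1)])

Answer: (0,0) (-1,0) (-1,-1) (0,-1) (1,-1) (1,0) (2,0) (2,-1) (3,-1)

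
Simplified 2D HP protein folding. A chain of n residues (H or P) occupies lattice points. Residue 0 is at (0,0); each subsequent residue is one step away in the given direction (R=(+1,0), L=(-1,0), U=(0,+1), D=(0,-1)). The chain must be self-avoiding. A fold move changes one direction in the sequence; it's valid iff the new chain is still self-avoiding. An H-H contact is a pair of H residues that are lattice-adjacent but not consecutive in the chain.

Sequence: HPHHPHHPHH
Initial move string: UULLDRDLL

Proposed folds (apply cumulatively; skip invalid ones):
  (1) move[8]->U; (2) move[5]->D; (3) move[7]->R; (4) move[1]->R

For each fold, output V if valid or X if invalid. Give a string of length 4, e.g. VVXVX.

Initial: UULLDRDLL -> [(0, 0), (0, 1), (0, 2), (-1, 2), (-2, 2), (-2, 1), (-1, 1), (-1, 0), (-2, 0), (-3, 0)]
Fold 1: move[8]->U => UULLDRDLU INVALID (collision), skipped
Fold 2: move[5]->D => UULLDDDLL VALID
Fold 3: move[7]->R => UULLDDDRL INVALID (collision), skipped
Fold 4: move[1]->R => URLLDDDLL INVALID (collision), skipped

Answer: XVXX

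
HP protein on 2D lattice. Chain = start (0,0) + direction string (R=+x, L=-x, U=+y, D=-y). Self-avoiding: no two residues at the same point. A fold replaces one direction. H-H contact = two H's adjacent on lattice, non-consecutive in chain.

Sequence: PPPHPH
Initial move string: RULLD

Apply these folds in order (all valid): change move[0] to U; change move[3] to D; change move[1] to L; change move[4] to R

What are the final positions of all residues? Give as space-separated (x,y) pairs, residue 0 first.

Answer: (0,0) (0,1) (-1,1) (-2,1) (-2,0) (-1,0)

Derivation:
Initial moves: RULLD
Fold: move[0]->U => UULLD (positions: [(0, 0), (0, 1), (0, 2), (-1, 2), (-2, 2), (-2, 1)])
Fold: move[3]->D => UULDD (positions: [(0, 0), (0, 1), (0, 2), (-1, 2), (-1, 1), (-1, 0)])
Fold: move[1]->L => ULLDD (positions: [(0, 0), (0, 1), (-1, 1), (-2, 1), (-2, 0), (-2, -1)])
Fold: move[4]->R => ULLDR (positions: [(0, 0), (0, 1), (-1, 1), (-2, 1), (-2, 0), (-1, 0)])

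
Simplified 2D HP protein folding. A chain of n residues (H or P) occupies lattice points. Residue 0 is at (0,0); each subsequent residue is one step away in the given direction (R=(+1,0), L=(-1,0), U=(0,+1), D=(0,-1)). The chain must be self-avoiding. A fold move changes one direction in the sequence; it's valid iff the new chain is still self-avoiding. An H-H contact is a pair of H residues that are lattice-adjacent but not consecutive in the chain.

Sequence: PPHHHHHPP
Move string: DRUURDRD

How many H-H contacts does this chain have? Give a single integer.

Answer: 1

Derivation:
Positions: [(0, 0), (0, -1), (1, -1), (1, 0), (1, 1), (2, 1), (2, 0), (3, 0), (3, -1)]
H-H contact: residue 3 @(1,0) - residue 6 @(2, 0)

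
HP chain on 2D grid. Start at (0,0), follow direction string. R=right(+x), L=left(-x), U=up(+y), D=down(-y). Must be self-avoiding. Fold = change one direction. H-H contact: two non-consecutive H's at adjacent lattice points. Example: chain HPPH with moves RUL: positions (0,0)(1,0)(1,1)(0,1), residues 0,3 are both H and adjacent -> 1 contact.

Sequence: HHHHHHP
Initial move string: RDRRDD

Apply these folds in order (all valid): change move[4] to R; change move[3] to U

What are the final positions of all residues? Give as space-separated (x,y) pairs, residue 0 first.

Answer: (0,0) (1,0) (1,-1) (2,-1) (2,0) (3,0) (3,-1)

Derivation:
Initial moves: RDRRDD
Fold: move[4]->R => RDRRRD (positions: [(0, 0), (1, 0), (1, -1), (2, -1), (3, -1), (4, -1), (4, -2)])
Fold: move[3]->U => RDRURD (positions: [(0, 0), (1, 0), (1, -1), (2, -1), (2, 0), (3, 0), (3, -1)])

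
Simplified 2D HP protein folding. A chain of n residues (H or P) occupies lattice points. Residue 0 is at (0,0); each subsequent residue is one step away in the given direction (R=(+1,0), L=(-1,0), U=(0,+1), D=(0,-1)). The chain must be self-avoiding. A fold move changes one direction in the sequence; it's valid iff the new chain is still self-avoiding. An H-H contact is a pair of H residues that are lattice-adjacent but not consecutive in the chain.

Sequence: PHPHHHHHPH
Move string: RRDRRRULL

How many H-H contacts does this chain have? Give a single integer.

Answer: 1

Derivation:
Positions: [(0, 0), (1, 0), (2, 0), (2, -1), (3, -1), (4, -1), (5, -1), (5, 0), (4, 0), (3, 0)]
H-H contact: residue 4 @(3,-1) - residue 9 @(3, 0)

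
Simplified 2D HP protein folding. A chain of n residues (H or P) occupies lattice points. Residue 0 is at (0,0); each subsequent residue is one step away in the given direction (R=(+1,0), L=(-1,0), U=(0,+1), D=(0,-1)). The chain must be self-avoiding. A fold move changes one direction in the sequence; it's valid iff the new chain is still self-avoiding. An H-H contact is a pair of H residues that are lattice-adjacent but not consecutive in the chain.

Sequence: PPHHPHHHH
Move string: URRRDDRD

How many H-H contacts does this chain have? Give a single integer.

Answer: 0

Derivation:
Positions: [(0, 0), (0, 1), (1, 1), (2, 1), (3, 1), (3, 0), (3, -1), (4, -1), (4, -2)]
No H-H contacts found.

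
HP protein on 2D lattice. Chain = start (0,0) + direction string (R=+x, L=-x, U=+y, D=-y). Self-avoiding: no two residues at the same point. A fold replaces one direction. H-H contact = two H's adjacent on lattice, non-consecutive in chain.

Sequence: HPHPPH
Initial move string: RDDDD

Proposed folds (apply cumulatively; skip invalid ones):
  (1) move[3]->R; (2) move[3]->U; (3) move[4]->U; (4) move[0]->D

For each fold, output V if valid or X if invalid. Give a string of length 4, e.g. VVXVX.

Answer: VXVV

Derivation:
Initial: RDDDD -> [(0, 0), (1, 0), (1, -1), (1, -2), (1, -3), (1, -4)]
Fold 1: move[3]->R => RDDRD VALID
Fold 2: move[3]->U => RDDUD INVALID (collision), skipped
Fold 3: move[4]->U => RDDRU VALID
Fold 4: move[0]->D => DDDRU VALID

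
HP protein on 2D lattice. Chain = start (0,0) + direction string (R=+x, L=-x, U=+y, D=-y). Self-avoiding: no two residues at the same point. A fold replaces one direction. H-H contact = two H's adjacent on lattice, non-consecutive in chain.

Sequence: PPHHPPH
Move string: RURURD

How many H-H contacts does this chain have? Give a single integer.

Answer: 1

Derivation:
Positions: [(0, 0), (1, 0), (1, 1), (2, 1), (2, 2), (3, 2), (3, 1)]
H-H contact: residue 3 @(2,1) - residue 6 @(3, 1)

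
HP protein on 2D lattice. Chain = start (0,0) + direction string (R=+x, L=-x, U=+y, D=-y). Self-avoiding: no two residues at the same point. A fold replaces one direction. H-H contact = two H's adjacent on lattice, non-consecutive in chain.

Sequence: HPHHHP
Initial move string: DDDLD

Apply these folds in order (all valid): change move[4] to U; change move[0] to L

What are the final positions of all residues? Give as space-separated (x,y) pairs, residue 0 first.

Answer: (0,0) (-1,0) (-1,-1) (-1,-2) (-2,-2) (-2,-1)

Derivation:
Initial moves: DDDLD
Fold: move[4]->U => DDDLU (positions: [(0, 0), (0, -1), (0, -2), (0, -3), (-1, -3), (-1, -2)])
Fold: move[0]->L => LDDLU (positions: [(0, 0), (-1, 0), (-1, -1), (-1, -2), (-2, -2), (-2, -1)])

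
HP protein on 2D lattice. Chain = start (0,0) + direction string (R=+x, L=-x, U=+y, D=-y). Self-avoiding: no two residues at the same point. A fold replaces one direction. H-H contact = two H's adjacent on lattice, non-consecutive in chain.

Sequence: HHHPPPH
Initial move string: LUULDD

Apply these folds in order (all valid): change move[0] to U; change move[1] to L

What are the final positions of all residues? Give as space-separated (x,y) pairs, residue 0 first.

Initial moves: LUULDD
Fold: move[0]->U => UUULDD (positions: [(0, 0), (0, 1), (0, 2), (0, 3), (-1, 3), (-1, 2), (-1, 1)])
Fold: move[1]->L => ULULDD (positions: [(0, 0), (0, 1), (-1, 1), (-1, 2), (-2, 2), (-2, 1), (-2, 0)])

Answer: (0,0) (0,1) (-1,1) (-1,2) (-2,2) (-2,1) (-2,0)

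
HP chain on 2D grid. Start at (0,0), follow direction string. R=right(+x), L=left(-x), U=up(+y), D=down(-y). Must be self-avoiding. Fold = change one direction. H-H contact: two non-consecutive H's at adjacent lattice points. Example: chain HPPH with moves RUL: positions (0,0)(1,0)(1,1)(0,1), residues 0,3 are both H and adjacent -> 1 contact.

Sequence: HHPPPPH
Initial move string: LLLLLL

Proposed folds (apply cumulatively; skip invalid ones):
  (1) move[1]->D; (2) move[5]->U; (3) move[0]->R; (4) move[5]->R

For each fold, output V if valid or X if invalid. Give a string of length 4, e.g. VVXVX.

Initial: LLLLLL -> [(0, 0), (-1, 0), (-2, 0), (-3, 0), (-4, 0), (-5, 0), (-6, 0)]
Fold 1: move[1]->D => LDLLLL VALID
Fold 2: move[5]->U => LDLLLU VALID
Fold 3: move[0]->R => RDLLLU VALID
Fold 4: move[5]->R => RDLLLR INVALID (collision), skipped

Answer: VVVX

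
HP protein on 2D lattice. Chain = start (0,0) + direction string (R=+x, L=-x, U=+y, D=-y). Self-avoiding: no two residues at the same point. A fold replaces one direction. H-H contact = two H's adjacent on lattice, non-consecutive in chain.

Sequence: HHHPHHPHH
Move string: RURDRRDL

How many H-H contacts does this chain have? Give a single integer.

Positions: [(0, 0), (1, 0), (1, 1), (2, 1), (2, 0), (3, 0), (4, 0), (4, -1), (3, -1)]
H-H contact: residue 1 @(1,0) - residue 4 @(2, 0)
H-H contact: residue 5 @(3,0) - residue 8 @(3, -1)

Answer: 2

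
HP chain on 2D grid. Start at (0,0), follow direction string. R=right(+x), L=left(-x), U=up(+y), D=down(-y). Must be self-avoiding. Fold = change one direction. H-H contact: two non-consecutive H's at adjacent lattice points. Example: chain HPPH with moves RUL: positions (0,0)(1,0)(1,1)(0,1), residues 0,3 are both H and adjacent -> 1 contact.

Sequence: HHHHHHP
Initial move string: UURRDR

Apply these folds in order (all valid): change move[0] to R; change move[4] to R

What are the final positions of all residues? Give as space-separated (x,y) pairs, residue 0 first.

Initial moves: UURRDR
Fold: move[0]->R => RURRDR (positions: [(0, 0), (1, 0), (1, 1), (2, 1), (3, 1), (3, 0), (4, 0)])
Fold: move[4]->R => RURRRR (positions: [(0, 0), (1, 0), (1, 1), (2, 1), (3, 1), (4, 1), (5, 1)])

Answer: (0,0) (1,0) (1,1) (2,1) (3,1) (4,1) (5,1)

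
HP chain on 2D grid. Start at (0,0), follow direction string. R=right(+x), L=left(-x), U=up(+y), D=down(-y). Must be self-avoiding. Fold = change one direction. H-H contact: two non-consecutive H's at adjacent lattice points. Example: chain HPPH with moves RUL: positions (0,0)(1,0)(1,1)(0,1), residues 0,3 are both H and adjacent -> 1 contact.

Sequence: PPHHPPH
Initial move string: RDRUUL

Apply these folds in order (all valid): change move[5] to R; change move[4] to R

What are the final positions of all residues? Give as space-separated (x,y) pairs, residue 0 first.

Answer: (0,0) (1,0) (1,-1) (2,-1) (2,0) (3,0) (4,0)

Derivation:
Initial moves: RDRUUL
Fold: move[5]->R => RDRUUR (positions: [(0, 0), (1, 0), (1, -1), (2, -1), (2, 0), (2, 1), (3, 1)])
Fold: move[4]->R => RDRURR (positions: [(0, 0), (1, 0), (1, -1), (2, -1), (2, 0), (3, 0), (4, 0)])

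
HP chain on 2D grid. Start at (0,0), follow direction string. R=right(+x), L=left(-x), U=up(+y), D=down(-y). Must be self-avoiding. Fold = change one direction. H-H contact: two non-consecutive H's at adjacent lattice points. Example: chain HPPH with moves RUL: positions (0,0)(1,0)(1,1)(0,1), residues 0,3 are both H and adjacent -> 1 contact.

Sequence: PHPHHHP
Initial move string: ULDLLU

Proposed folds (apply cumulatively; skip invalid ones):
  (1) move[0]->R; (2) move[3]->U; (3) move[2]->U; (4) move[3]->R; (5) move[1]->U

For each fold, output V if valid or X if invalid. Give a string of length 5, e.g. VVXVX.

Initial: ULDLLU -> [(0, 0), (0, 1), (-1, 1), (-1, 0), (-2, 0), (-3, 0), (-3, 1)]
Fold 1: move[0]->R => RLDLLU INVALID (collision), skipped
Fold 2: move[3]->U => ULDULU INVALID (collision), skipped
Fold 3: move[2]->U => ULULLU VALID
Fold 4: move[3]->R => ULURLU INVALID (collision), skipped
Fold 5: move[1]->U => UUULLU VALID

Answer: XXVXV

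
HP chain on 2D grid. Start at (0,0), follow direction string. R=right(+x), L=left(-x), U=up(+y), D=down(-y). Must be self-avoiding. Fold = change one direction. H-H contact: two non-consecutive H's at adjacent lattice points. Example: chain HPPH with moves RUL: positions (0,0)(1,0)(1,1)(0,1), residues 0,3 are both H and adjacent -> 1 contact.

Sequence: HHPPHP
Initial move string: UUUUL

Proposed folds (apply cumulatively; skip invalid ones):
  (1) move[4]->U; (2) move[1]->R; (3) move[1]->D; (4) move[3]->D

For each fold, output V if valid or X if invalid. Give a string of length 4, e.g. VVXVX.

Initial: UUUUL -> [(0, 0), (0, 1), (0, 2), (0, 3), (0, 4), (-1, 4)]
Fold 1: move[4]->U => UUUUU VALID
Fold 2: move[1]->R => URUUU VALID
Fold 3: move[1]->D => UDUUU INVALID (collision), skipped
Fold 4: move[3]->D => URUDU INVALID (collision), skipped

Answer: VVXX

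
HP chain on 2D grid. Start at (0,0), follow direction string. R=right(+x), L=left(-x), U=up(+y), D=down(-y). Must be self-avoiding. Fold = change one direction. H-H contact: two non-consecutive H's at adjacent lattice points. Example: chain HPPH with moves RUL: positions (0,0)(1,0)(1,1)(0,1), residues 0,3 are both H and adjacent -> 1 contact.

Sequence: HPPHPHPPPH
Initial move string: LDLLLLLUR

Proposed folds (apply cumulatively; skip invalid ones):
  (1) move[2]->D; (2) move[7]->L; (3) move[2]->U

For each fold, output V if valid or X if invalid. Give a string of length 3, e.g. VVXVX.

Answer: VXX

Derivation:
Initial: LDLLLLLUR -> [(0, 0), (-1, 0), (-1, -1), (-2, -1), (-3, -1), (-4, -1), (-5, -1), (-6, -1), (-6, 0), (-5, 0)]
Fold 1: move[2]->D => LDDLLLLUR VALID
Fold 2: move[7]->L => LDDLLLLLR INVALID (collision), skipped
Fold 3: move[2]->U => LDULLLLUR INVALID (collision), skipped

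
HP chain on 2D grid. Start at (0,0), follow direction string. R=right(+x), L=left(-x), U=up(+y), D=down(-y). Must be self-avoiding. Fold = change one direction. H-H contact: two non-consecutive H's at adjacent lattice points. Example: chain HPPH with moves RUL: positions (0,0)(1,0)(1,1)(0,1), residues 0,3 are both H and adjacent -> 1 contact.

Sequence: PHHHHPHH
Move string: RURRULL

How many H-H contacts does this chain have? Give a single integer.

Answer: 2

Derivation:
Positions: [(0, 0), (1, 0), (1, 1), (2, 1), (3, 1), (3, 2), (2, 2), (1, 2)]
H-H contact: residue 2 @(1,1) - residue 7 @(1, 2)
H-H contact: residue 3 @(2,1) - residue 6 @(2, 2)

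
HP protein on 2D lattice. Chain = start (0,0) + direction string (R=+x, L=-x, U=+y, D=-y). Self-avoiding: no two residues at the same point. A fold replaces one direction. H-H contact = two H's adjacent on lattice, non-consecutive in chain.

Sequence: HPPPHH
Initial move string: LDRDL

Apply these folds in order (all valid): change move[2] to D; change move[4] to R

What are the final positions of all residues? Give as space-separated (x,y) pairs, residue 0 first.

Initial moves: LDRDL
Fold: move[2]->D => LDDDL (positions: [(0, 0), (-1, 0), (-1, -1), (-1, -2), (-1, -3), (-2, -3)])
Fold: move[4]->R => LDDDR (positions: [(0, 0), (-1, 0), (-1, -1), (-1, -2), (-1, -3), (0, -3)])

Answer: (0,0) (-1,0) (-1,-1) (-1,-2) (-1,-3) (0,-3)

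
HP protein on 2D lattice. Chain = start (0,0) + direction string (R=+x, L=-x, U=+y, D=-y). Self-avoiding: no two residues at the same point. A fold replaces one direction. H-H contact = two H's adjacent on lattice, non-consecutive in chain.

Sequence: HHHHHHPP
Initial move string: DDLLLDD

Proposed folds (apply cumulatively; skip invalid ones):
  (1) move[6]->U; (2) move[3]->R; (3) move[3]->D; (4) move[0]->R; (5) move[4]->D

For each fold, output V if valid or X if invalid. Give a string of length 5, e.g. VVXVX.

Initial: DDLLLDD -> [(0, 0), (0, -1), (0, -2), (-1, -2), (-2, -2), (-3, -2), (-3, -3), (-3, -4)]
Fold 1: move[6]->U => DDLLLDU INVALID (collision), skipped
Fold 2: move[3]->R => DDLRLDD INVALID (collision), skipped
Fold 3: move[3]->D => DDLDLDD VALID
Fold 4: move[0]->R => RDLDLDD VALID
Fold 5: move[4]->D => RDLDDDD VALID

Answer: XXVVV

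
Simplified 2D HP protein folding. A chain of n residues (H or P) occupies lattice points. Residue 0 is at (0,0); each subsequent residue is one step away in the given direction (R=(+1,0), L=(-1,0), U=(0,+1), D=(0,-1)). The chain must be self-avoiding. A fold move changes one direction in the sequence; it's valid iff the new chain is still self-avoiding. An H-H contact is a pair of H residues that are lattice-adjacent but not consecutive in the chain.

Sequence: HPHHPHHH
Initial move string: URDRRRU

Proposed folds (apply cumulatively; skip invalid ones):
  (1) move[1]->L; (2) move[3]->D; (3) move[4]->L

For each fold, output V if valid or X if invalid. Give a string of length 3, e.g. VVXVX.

Initial: URDRRRU -> [(0, 0), (0, 1), (1, 1), (1, 0), (2, 0), (3, 0), (4, 0), (4, 1)]
Fold 1: move[1]->L => ULDRRRU INVALID (collision), skipped
Fold 2: move[3]->D => URDDRRU VALID
Fold 3: move[4]->L => URDDLRU INVALID (collision), skipped

Answer: XVX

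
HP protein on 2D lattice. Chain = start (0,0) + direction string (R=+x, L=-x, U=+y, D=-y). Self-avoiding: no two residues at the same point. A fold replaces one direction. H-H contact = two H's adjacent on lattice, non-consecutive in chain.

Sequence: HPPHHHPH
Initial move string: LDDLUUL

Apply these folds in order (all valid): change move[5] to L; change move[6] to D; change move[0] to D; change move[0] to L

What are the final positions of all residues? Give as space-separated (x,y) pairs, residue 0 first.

Answer: (0,0) (-1,0) (-1,-1) (-1,-2) (-2,-2) (-2,-1) (-3,-1) (-3,-2)

Derivation:
Initial moves: LDDLUUL
Fold: move[5]->L => LDDLULL (positions: [(0, 0), (-1, 0), (-1, -1), (-1, -2), (-2, -2), (-2, -1), (-3, -1), (-4, -1)])
Fold: move[6]->D => LDDLULD (positions: [(0, 0), (-1, 0), (-1, -1), (-1, -2), (-2, -2), (-2, -1), (-3, -1), (-3, -2)])
Fold: move[0]->D => DDDLULD (positions: [(0, 0), (0, -1), (0, -2), (0, -3), (-1, -3), (-1, -2), (-2, -2), (-2, -3)])
Fold: move[0]->L => LDDLULD (positions: [(0, 0), (-1, 0), (-1, -1), (-1, -2), (-2, -2), (-2, -1), (-3, -1), (-3, -2)])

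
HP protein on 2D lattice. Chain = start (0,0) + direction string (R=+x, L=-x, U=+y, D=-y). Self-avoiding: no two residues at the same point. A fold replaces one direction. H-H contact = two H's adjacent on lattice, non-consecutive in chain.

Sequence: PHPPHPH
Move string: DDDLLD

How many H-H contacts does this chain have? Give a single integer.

Answer: 0

Derivation:
Positions: [(0, 0), (0, -1), (0, -2), (0, -3), (-1, -3), (-2, -3), (-2, -4)]
No H-H contacts found.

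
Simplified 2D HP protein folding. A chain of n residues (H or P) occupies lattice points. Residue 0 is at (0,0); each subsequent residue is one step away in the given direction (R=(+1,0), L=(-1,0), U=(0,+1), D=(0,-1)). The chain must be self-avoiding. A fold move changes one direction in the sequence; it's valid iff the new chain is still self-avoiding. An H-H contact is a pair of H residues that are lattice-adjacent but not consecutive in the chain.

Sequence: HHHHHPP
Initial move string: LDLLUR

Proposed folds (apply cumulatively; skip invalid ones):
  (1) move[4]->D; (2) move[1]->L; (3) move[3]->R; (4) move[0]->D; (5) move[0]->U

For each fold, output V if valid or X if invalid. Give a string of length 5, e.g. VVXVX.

Answer: VVXVV

Derivation:
Initial: LDLLUR -> [(0, 0), (-1, 0), (-1, -1), (-2, -1), (-3, -1), (-3, 0), (-2, 0)]
Fold 1: move[4]->D => LDLLDR VALID
Fold 2: move[1]->L => LLLLDR VALID
Fold 3: move[3]->R => LLLRDR INVALID (collision), skipped
Fold 4: move[0]->D => DLLLDR VALID
Fold 5: move[0]->U => ULLLDR VALID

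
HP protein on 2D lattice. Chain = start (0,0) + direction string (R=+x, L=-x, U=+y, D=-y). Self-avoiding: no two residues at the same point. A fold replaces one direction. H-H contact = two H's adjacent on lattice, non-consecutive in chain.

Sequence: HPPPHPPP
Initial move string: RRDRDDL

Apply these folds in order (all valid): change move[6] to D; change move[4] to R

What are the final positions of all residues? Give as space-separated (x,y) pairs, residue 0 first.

Initial moves: RRDRDDL
Fold: move[6]->D => RRDRDDD (positions: [(0, 0), (1, 0), (2, 0), (2, -1), (3, -1), (3, -2), (3, -3), (3, -4)])
Fold: move[4]->R => RRDRRDD (positions: [(0, 0), (1, 0), (2, 0), (2, -1), (3, -1), (4, -1), (4, -2), (4, -3)])

Answer: (0,0) (1,0) (2,0) (2,-1) (3,-1) (4,-1) (4,-2) (4,-3)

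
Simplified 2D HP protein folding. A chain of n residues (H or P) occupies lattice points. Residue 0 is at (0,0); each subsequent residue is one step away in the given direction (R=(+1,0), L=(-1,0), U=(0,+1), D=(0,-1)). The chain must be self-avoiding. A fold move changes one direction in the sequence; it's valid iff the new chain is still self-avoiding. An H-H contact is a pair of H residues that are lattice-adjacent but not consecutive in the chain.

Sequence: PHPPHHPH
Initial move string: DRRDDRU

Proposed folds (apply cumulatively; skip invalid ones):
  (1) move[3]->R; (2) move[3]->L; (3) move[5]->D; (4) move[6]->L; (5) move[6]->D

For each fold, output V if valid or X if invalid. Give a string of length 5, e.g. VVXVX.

Initial: DRRDDRU -> [(0, 0), (0, -1), (1, -1), (2, -1), (2, -2), (2, -3), (3, -3), (3, -2)]
Fold 1: move[3]->R => DRRRDRU VALID
Fold 2: move[3]->L => DRRLDRU INVALID (collision), skipped
Fold 3: move[5]->D => DRRRDDU INVALID (collision), skipped
Fold 4: move[6]->L => DRRRDRL INVALID (collision), skipped
Fold 5: move[6]->D => DRRRDRD VALID

Answer: VXXXV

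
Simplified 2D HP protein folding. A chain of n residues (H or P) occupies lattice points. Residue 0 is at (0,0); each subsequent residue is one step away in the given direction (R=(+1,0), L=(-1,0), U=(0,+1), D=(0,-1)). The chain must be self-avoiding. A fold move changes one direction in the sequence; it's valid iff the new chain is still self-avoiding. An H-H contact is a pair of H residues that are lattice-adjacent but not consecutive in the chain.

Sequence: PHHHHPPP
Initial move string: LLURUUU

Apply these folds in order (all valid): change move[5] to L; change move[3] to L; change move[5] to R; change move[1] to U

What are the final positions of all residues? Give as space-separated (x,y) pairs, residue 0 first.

Answer: (0,0) (-1,0) (-1,1) (-1,2) (-2,2) (-2,3) (-1,3) (-1,4)

Derivation:
Initial moves: LLURUUU
Fold: move[5]->L => LLURULU (positions: [(0, 0), (-1, 0), (-2, 0), (-2, 1), (-1, 1), (-1, 2), (-2, 2), (-2, 3)])
Fold: move[3]->L => LLULULU (positions: [(0, 0), (-1, 0), (-2, 0), (-2, 1), (-3, 1), (-3, 2), (-4, 2), (-4, 3)])
Fold: move[5]->R => LLULURU (positions: [(0, 0), (-1, 0), (-2, 0), (-2, 1), (-3, 1), (-3, 2), (-2, 2), (-2, 3)])
Fold: move[1]->U => LUULURU (positions: [(0, 0), (-1, 0), (-1, 1), (-1, 2), (-2, 2), (-2, 3), (-1, 3), (-1, 4)])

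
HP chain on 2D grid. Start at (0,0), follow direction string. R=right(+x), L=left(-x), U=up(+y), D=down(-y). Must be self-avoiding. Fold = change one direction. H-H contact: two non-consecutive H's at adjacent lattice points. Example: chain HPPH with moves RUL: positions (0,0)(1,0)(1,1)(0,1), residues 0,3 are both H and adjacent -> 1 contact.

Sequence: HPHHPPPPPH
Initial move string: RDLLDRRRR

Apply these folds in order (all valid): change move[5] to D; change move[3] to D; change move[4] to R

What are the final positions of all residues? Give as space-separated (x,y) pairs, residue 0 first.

Initial moves: RDLLDRRRR
Fold: move[5]->D => RDLLDDRRR (positions: [(0, 0), (1, 0), (1, -1), (0, -1), (-1, -1), (-1, -2), (-1, -3), (0, -3), (1, -3), (2, -3)])
Fold: move[3]->D => RDLDDDRRR (positions: [(0, 0), (1, 0), (1, -1), (0, -1), (0, -2), (0, -3), (0, -4), (1, -4), (2, -4), (3, -4)])
Fold: move[4]->R => RDLDRDRRR (positions: [(0, 0), (1, 0), (1, -1), (0, -1), (0, -2), (1, -2), (1, -3), (2, -3), (3, -3), (4, -3)])

Answer: (0,0) (1,0) (1,-1) (0,-1) (0,-2) (1,-2) (1,-3) (2,-3) (3,-3) (4,-3)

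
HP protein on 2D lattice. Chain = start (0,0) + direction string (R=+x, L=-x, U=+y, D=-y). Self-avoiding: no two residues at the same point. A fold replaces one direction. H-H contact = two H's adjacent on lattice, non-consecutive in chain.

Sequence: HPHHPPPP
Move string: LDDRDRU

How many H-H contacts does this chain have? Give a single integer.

Positions: [(0, 0), (-1, 0), (-1, -1), (-1, -2), (0, -2), (0, -3), (1, -3), (1, -2)]
No H-H contacts found.

Answer: 0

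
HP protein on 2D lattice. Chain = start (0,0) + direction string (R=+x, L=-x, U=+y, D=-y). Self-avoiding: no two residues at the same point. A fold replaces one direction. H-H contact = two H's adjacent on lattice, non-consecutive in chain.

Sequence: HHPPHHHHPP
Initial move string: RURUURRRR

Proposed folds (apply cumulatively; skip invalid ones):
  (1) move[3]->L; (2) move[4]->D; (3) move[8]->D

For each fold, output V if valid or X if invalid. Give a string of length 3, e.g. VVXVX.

Answer: XXV

Derivation:
Initial: RURUURRRR -> [(0, 0), (1, 0), (1, 1), (2, 1), (2, 2), (2, 3), (3, 3), (4, 3), (5, 3), (6, 3)]
Fold 1: move[3]->L => RURLURRRR INVALID (collision), skipped
Fold 2: move[4]->D => RURUDRRRR INVALID (collision), skipped
Fold 3: move[8]->D => RURUURRRD VALID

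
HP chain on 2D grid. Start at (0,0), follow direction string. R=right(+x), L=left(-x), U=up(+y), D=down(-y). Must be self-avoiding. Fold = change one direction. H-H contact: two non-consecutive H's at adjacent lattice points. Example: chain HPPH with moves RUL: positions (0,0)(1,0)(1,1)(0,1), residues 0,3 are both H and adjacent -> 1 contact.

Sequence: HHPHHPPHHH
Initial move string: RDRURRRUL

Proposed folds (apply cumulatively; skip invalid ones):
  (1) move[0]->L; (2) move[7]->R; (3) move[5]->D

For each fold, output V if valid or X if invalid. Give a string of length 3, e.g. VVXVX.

Initial: RDRURRRUL -> [(0, 0), (1, 0), (1, -1), (2, -1), (2, 0), (3, 0), (4, 0), (5, 0), (5, 1), (4, 1)]
Fold 1: move[0]->L => LDRURRRUL INVALID (collision), skipped
Fold 2: move[7]->R => RDRURRRRL INVALID (collision), skipped
Fold 3: move[5]->D => RDRURDRUL INVALID (collision), skipped

Answer: XXX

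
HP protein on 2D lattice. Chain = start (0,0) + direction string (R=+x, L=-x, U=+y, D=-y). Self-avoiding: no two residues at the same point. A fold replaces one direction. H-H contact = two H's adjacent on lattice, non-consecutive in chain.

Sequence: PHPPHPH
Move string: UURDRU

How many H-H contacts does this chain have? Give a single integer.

Answer: 1

Derivation:
Positions: [(0, 0), (0, 1), (0, 2), (1, 2), (1, 1), (2, 1), (2, 2)]
H-H contact: residue 1 @(0,1) - residue 4 @(1, 1)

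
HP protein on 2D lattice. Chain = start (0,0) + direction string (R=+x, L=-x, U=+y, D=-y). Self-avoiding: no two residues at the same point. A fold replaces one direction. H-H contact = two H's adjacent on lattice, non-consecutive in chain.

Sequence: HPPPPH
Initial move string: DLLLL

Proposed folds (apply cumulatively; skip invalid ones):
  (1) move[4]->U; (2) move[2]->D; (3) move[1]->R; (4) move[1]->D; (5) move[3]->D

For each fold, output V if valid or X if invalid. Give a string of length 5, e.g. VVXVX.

Initial: DLLLL -> [(0, 0), (0, -1), (-1, -1), (-2, -1), (-3, -1), (-4, -1)]
Fold 1: move[4]->U => DLLLU VALID
Fold 2: move[2]->D => DLDLU VALID
Fold 3: move[1]->R => DRDLU INVALID (collision), skipped
Fold 4: move[1]->D => DDDLU VALID
Fold 5: move[3]->D => DDDDU INVALID (collision), skipped

Answer: VVXVX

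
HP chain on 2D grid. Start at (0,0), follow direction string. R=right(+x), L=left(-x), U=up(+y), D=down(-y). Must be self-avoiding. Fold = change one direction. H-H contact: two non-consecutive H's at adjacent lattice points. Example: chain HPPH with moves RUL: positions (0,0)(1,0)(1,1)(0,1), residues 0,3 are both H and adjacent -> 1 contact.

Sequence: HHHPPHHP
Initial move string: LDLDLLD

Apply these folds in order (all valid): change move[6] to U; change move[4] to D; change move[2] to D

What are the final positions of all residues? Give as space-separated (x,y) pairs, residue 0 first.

Initial moves: LDLDLLD
Fold: move[6]->U => LDLDLLU (positions: [(0, 0), (-1, 0), (-1, -1), (-2, -1), (-2, -2), (-3, -2), (-4, -2), (-4, -1)])
Fold: move[4]->D => LDLDDLU (positions: [(0, 0), (-1, 0), (-1, -1), (-2, -1), (-2, -2), (-2, -3), (-3, -3), (-3, -2)])
Fold: move[2]->D => LDDDDLU (positions: [(0, 0), (-1, 0), (-1, -1), (-1, -2), (-1, -3), (-1, -4), (-2, -4), (-2, -3)])

Answer: (0,0) (-1,0) (-1,-1) (-1,-2) (-1,-3) (-1,-4) (-2,-4) (-2,-3)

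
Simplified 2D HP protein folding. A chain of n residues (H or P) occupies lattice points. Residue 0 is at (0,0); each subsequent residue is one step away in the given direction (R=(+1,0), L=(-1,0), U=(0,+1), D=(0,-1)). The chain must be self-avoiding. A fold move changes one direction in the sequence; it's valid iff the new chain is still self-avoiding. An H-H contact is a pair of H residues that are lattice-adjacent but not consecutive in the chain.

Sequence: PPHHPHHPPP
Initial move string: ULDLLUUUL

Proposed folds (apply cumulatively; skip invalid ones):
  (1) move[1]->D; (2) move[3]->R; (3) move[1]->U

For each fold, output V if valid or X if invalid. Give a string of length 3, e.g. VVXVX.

Initial: ULDLLUUUL -> [(0, 0), (0, 1), (-1, 1), (-1, 0), (-2, 0), (-3, 0), (-3, 1), (-3, 2), (-3, 3), (-4, 3)]
Fold 1: move[1]->D => UDDLLUUUL INVALID (collision), skipped
Fold 2: move[3]->R => ULDRLUUUL INVALID (collision), skipped
Fold 3: move[1]->U => UUDLLUUUL INVALID (collision), skipped

Answer: XXX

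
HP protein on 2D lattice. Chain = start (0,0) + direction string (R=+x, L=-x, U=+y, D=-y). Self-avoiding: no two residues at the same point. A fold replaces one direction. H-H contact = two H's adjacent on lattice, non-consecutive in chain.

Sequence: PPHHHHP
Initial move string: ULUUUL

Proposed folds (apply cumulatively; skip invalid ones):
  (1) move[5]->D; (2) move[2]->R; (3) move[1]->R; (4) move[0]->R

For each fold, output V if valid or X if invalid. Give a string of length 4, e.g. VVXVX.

Initial: ULUUUL -> [(0, 0), (0, 1), (-1, 1), (-1, 2), (-1, 3), (-1, 4), (-2, 4)]
Fold 1: move[5]->D => ULUUUD INVALID (collision), skipped
Fold 2: move[2]->R => ULRUUL INVALID (collision), skipped
Fold 3: move[1]->R => URUUUL VALID
Fold 4: move[0]->R => RRUUUL VALID

Answer: XXVV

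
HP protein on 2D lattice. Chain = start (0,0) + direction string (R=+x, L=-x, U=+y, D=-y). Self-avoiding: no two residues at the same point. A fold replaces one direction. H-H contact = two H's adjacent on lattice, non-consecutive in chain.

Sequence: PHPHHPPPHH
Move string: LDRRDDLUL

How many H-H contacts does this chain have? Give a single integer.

Positions: [(0, 0), (-1, 0), (-1, -1), (0, -1), (1, -1), (1, -2), (1, -3), (0, -3), (0, -2), (-1, -2)]
H-H contact: residue 3 @(0,-1) - residue 8 @(0, -2)

Answer: 1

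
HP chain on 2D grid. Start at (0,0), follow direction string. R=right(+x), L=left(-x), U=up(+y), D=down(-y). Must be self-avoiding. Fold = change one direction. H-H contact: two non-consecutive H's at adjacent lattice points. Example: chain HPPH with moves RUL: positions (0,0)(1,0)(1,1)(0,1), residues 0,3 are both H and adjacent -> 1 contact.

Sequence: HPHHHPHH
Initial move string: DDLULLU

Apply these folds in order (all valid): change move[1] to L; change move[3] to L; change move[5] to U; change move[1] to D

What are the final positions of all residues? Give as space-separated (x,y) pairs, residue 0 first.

Answer: (0,0) (0,-1) (0,-2) (-1,-2) (-2,-2) (-3,-2) (-3,-1) (-3,0)

Derivation:
Initial moves: DDLULLU
Fold: move[1]->L => DLLULLU (positions: [(0, 0), (0, -1), (-1, -1), (-2, -1), (-2, 0), (-3, 0), (-4, 0), (-4, 1)])
Fold: move[3]->L => DLLLLLU (positions: [(0, 0), (0, -1), (-1, -1), (-2, -1), (-3, -1), (-4, -1), (-5, -1), (-5, 0)])
Fold: move[5]->U => DLLLLUU (positions: [(0, 0), (0, -1), (-1, -1), (-2, -1), (-3, -1), (-4, -1), (-4, 0), (-4, 1)])
Fold: move[1]->D => DDLLLUU (positions: [(0, 0), (0, -1), (0, -2), (-1, -2), (-2, -2), (-3, -2), (-3, -1), (-3, 0)])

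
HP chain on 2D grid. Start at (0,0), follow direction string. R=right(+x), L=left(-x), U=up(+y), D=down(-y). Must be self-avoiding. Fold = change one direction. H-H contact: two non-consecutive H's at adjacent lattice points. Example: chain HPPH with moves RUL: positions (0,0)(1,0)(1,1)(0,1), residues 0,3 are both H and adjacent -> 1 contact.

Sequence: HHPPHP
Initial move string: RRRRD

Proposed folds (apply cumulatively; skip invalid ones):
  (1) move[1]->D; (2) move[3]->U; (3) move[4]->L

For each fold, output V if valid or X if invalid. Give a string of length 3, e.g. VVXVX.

Answer: VXX

Derivation:
Initial: RRRRD -> [(0, 0), (1, 0), (2, 0), (3, 0), (4, 0), (4, -1)]
Fold 1: move[1]->D => RDRRD VALID
Fold 2: move[3]->U => RDRUD INVALID (collision), skipped
Fold 3: move[4]->L => RDRRL INVALID (collision), skipped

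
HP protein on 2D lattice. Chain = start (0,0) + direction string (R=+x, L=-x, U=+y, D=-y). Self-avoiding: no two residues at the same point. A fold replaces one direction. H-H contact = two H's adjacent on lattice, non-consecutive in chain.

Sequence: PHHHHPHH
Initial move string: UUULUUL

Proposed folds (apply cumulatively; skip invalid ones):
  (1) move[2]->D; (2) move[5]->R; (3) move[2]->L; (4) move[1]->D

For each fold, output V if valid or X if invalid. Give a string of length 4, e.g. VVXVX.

Initial: UUULUUL -> [(0, 0), (0, 1), (0, 2), (0, 3), (-1, 3), (-1, 4), (-1, 5), (-2, 5)]
Fold 1: move[2]->D => UUDLUUL INVALID (collision), skipped
Fold 2: move[5]->R => UUULURL INVALID (collision), skipped
Fold 3: move[2]->L => UULLUUL VALID
Fold 4: move[1]->D => UDLLUUL INVALID (collision), skipped

Answer: XXVX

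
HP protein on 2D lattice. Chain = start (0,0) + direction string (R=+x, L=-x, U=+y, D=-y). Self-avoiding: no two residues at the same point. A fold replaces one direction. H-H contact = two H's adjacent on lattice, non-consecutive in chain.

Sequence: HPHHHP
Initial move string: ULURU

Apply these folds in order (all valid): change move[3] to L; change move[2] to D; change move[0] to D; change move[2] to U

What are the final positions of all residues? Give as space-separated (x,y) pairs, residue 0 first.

Initial moves: ULURU
Fold: move[3]->L => ULULU (positions: [(0, 0), (0, 1), (-1, 1), (-1, 2), (-2, 2), (-2, 3)])
Fold: move[2]->D => ULDLU (positions: [(0, 0), (0, 1), (-1, 1), (-1, 0), (-2, 0), (-2, 1)])
Fold: move[0]->D => DLDLU (positions: [(0, 0), (0, -1), (-1, -1), (-1, -2), (-2, -2), (-2, -1)])
Fold: move[2]->U => DLULU (positions: [(0, 0), (0, -1), (-1, -1), (-1, 0), (-2, 0), (-2, 1)])

Answer: (0,0) (0,-1) (-1,-1) (-1,0) (-2,0) (-2,1)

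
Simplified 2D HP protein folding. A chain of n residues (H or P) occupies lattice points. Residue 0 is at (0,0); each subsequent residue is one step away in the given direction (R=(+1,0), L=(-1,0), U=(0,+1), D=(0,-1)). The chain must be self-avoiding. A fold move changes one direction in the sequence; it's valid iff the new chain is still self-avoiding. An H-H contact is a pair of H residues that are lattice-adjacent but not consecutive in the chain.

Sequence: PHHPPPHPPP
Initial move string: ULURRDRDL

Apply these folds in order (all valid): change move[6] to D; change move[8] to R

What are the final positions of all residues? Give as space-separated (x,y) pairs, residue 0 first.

Answer: (0,0) (0,1) (-1,1) (-1,2) (0,2) (1,2) (1,1) (1,0) (1,-1) (2,-1)

Derivation:
Initial moves: ULURRDRDL
Fold: move[6]->D => ULURRDDDL (positions: [(0, 0), (0, 1), (-1, 1), (-1, 2), (0, 2), (1, 2), (1, 1), (1, 0), (1, -1), (0, -1)])
Fold: move[8]->R => ULURRDDDR (positions: [(0, 0), (0, 1), (-1, 1), (-1, 2), (0, 2), (1, 2), (1, 1), (1, 0), (1, -1), (2, -1)])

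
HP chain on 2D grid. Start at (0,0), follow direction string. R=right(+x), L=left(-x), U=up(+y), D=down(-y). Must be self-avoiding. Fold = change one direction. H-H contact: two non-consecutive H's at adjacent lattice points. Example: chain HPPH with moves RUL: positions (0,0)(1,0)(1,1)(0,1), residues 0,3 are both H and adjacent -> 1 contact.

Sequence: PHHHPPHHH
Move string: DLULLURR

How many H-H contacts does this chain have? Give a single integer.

Positions: [(0, 0), (0, -1), (-1, -1), (-1, 0), (-2, 0), (-3, 0), (-3, 1), (-2, 1), (-1, 1)]
H-H contact: residue 3 @(-1,0) - residue 8 @(-1, 1)

Answer: 1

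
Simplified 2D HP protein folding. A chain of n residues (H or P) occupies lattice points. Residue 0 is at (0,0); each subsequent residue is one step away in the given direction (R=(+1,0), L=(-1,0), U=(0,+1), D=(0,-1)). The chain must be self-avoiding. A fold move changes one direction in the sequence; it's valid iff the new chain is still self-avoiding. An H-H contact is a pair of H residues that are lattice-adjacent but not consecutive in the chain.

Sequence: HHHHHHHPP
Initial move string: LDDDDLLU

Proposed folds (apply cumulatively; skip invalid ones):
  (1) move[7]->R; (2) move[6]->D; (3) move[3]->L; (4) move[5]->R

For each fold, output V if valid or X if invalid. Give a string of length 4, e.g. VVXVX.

Initial: LDDDDLLU -> [(0, 0), (-1, 0), (-1, -1), (-1, -2), (-1, -3), (-1, -4), (-2, -4), (-3, -4), (-3, -3)]
Fold 1: move[7]->R => LDDDDLLR INVALID (collision), skipped
Fold 2: move[6]->D => LDDDDLDU INVALID (collision), skipped
Fold 3: move[3]->L => LDDLDLLU VALID
Fold 4: move[5]->R => LDDLDRLU INVALID (collision), skipped

Answer: XXVX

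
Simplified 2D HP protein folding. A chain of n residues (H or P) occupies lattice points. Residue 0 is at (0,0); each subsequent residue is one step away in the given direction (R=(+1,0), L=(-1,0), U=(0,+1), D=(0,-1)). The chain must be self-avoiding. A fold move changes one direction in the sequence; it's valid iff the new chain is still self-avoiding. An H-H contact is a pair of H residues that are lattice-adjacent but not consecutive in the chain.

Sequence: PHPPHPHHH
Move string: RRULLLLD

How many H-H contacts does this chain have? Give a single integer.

Answer: 1

Derivation:
Positions: [(0, 0), (1, 0), (2, 0), (2, 1), (1, 1), (0, 1), (-1, 1), (-2, 1), (-2, 0)]
H-H contact: residue 1 @(1,0) - residue 4 @(1, 1)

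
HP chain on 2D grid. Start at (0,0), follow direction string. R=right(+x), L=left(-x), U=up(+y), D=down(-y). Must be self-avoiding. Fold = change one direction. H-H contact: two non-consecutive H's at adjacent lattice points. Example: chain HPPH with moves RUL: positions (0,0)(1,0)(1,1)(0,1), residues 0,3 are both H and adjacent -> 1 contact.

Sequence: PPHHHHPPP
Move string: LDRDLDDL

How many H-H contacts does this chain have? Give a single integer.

Positions: [(0, 0), (-1, 0), (-1, -1), (0, -1), (0, -2), (-1, -2), (-1, -3), (-1, -4), (-2, -4)]
H-H contact: residue 2 @(-1,-1) - residue 5 @(-1, -2)

Answer: 1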